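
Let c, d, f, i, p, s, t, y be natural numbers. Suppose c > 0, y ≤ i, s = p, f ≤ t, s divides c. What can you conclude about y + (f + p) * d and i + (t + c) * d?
y + (f + p) * d ≤ i + (t + c) * d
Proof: Because s divides c and c > 0, s ≤ c. s = p, so p ≤ c. From f ≤ t, f + p ≤ t + c. By multiplying by a non-negative, (f + p) * d ≤ (t + c) * d. Since y ≤ i, y + (f + p) * d ≤ i + (t + c) * d.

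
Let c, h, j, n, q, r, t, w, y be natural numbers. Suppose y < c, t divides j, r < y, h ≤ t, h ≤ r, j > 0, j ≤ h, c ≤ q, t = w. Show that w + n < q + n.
t divides j and j > 0, so t ≤ j. j ≤ h, so t ≤ h. Since h ≤ t, h = t. t = w, so h = w. Because h ≤ r, w ≤ r. r < y and y < c, hence r < c. w ≤ r, so w < c. c ≤ q, so w < q. Then w + n < q + n.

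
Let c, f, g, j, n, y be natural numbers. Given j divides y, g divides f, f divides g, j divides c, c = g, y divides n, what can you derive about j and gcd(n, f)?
j divides gcd(n, f)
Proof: j divides y and y divides n, so j divides n. g divides f and f divides g, so g = f. c = g, so c = f. Since j divides c, j divides f. Since j divides n, j divides gcd(n, f).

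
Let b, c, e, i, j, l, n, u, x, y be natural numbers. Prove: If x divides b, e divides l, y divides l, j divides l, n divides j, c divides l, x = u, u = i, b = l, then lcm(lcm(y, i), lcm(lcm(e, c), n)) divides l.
x = u and u = i, hence x = i. Because b = l and x divides b, x divides l. x = i, so i divides l. y divides l, so lcm(y, i) divides l. e divides l and c divides l, hence lcm(e, c) divides l. n divides j and j divides l, hence n divides l. Since lcm(e, c) divides l, lcm(lcm(e, c), n) divides l. Because lcm(y, i) divides l, lcm(lcm(y, i), lcm(lcm(e, c), n)) divides l.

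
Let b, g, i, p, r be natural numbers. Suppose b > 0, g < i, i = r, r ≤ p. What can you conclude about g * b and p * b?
g * b < p * b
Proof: From i = r and g < i, g < r. Since r ≤ p, g < p. b > 0, so g * b < p * b.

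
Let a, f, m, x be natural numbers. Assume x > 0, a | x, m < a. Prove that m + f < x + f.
a | x and x > 0, thus a ≤ x. m < a, so m < x. Then m + f < x + f.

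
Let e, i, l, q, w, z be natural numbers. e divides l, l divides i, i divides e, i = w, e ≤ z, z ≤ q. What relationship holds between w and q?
w ≤ q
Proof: Because e divides l and l divides i, e divides i. Since i divides e, e = i. i = w, so e = w. e ≤ z and z ≤ q, so e ≤ q. e = w, so w ≤ q.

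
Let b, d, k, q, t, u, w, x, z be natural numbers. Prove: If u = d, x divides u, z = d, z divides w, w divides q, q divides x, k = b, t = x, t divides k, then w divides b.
u = d and x divides u, therefore x divides d. z = d and z divides w, therefore d divides w. x divides d, so x divides w. From w divides q and q divides x, w divides x. x divides w, so x = w. Because t = x and t divides k, x divides k. Because k = b, x divides b. x = w, so w divides b.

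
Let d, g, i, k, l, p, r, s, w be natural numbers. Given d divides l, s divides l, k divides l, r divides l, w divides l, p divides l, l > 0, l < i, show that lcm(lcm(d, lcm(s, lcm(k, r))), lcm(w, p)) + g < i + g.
k divides l and r divides l, hence lcm(k, r) divides l. Since s divides l, lcm(s, lcm(k, r)) divides l. d divides l, so lcm(d, lcm(s, lcm(k, r))) divides l. From w divides l and p divides l, lcm(w, p) divides l. Since lcm(d, lcm(s, lcm(k, r))) divides l, lcm(lcm(d, lcm(s, lcm(k, r))), lcm(w, p)) divides l. From l > 0, lcm(lcm(d, lcm(s, lcm(k, r))), lcm(w, p)) ≤ l. l < i, so lcm(lcm(d, lcm(s, lcm(k, r))), lcm(w, p)) < i. Then lcm(lcm(d, lcm(s, lcm(k, r))), lcm(w, p)) + g < i + g.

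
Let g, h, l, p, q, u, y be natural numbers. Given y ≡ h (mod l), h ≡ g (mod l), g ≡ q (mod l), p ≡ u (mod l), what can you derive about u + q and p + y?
u + q ≡ p + y (mod l)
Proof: y ≡ h (mod l) and h ≡ g (mod l), so y ≡ g (mod l). g ≡ q (mod l), so y ≡ q (mod l). p ≡ u (mod l), so p + y ≡ u + q (mod l). Then u + q ≡ p + y (mod l).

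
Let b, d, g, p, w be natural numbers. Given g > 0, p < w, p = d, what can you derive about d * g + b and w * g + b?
d * g + b < w * g + b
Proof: From p = d and p < w, d < w. Since g > 0, by multiplying by a positive, d * g < w * g. Then d * g + b < w * g + b.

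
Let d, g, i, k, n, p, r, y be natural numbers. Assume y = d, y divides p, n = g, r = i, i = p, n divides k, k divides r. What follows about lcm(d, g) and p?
lcm(d, g) divides p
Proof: y = d and y divides p, hence d divides p. Because r = i and i = p, r = p. n divides k and k divides r, therefore n divides r. Since r = p, n divides p. Since n = g, g divides p. d divides p, so lcm(d, g) divides p.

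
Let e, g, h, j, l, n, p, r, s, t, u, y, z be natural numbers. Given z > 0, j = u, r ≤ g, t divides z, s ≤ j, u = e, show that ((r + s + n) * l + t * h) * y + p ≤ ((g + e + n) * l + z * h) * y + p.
j = u and u = e, thus j = e. s ≤ j, so s ≤ e. Then s + n ≤ e + n. Since r ≤ g, r + s + n ≤ g + e + n. By multiplying by a non-negative, (r + s + n) * l ≤ (g + e + n) * l. t divides z and z > 0, so t ≤ z. By multiplying by a non-negative, t * h ≤ z * h. Because (r + s + n) * l ≤ (g + e + n) * l, (r + s + n) * l + t * h ≤ (g + e + n) * l + z * h. By multiplying by a non-negative, ((r + s + n) * l + t * h) * y ≤ ((g + e + n) * l + z * h) * y. Then ((r + s + n) * l + t * h) * y + p ≤ ((g + e + n) * l + z * h) * y + p.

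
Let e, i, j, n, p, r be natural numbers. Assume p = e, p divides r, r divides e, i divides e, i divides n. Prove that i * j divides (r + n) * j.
Because p = e and p divides r, e divides r. r divides e, so e = r. Since i divides e, i divides r. Since i divides n, i divides r + n. Then i * j divides (r + n) * j.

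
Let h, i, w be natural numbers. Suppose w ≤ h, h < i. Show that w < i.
w ≤ h and h < i. By transitivity, w < i.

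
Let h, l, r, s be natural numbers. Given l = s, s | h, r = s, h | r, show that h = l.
Since r = s and h | r, h | s. s | h, so s = h. From l = s, l = h. Then h = l.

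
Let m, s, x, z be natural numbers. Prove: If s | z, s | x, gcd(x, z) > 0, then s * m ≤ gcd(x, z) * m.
Because s | x and s | z, s | gcd(x, z). gcd(x, z) > 0, so s ≤ gcd(x, z). Then s * m ≤ gcd(x, z) * m.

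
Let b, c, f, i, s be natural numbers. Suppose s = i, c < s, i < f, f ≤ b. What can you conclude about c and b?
c < b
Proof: s = i and c < s, thus c < i. i < f and f ≤ b, hence i < b. Since c < i, c < b.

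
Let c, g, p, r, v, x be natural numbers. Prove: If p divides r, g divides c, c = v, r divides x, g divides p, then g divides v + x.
c = v and g divides c, thus g divides v. Since g divides p and p divides r, g divides r. r divides x, so g divides x. Since g divides v, g divides v + x.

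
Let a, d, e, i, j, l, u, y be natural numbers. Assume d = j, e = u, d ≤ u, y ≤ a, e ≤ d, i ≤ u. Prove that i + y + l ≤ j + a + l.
e = u and e ≤ d, so u ≤ d. Since d ≤ u, u = d. d = j, so u = j. i ≤ u, so i ≤ j. y ≤ a, so y + l ≤ a + l. Since i ≤ j, i + y + l ≤ j + a + l.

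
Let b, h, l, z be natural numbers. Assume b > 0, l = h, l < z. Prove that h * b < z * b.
l = h and l < z, therefore h < z. Since b > 0, h * b < z * b.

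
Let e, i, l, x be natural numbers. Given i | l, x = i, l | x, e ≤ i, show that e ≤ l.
x = i and l | x, thus l | i. Since i | l, i = l. Because e ≤ i, e ≤ l.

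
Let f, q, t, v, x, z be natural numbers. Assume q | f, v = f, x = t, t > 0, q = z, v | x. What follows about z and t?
z ≤ t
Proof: q = z and q | f, thus z | f. Since v = f and v | x, f | x. From z | f, z | x. Since x = t, z | t. Because t > 0, z ≤ t.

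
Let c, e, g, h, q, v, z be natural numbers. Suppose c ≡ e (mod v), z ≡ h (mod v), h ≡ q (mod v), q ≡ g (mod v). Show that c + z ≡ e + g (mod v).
z ≡ h (mod v) and h ≡ q (mod v), therefore z ≡ q (mod v). Since q ≡ g (mod v), z ≡ g (mod v). Since c ≡ e (mod v), c + z ≡ e + g (mod v).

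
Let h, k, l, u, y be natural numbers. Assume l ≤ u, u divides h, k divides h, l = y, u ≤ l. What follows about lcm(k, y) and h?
lcm(k, y) divides h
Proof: u ≤ l and l ≤ u, hence u = l. From l = y, u = y. From u divides h, y divides h. k divides h, so lcm(k, y) divides h.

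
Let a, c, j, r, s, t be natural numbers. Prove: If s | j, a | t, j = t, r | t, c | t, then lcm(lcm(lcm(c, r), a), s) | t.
c | t and r | t, so lcm(c, r) | t. Because a | t, lcm(lcm(c, r), a) | t. Since j = t and s | j, s | t. lcm(lcm(c, r), a) | t, so lcm(lcm(lcm(c, r), a), s) | t.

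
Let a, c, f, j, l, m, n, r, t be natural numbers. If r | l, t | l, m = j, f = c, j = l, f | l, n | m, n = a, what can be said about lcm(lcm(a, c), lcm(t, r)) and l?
lcm(lcm(a, c), lcm(t, r)) | l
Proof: From n = a and n | m, a | m. Because m = j, a | j. Since j = l, a | l. f = c and f | l, therefore c | l. a | l, so lcm(a, c) | l. Since t | l and r | l, lcm(t, r) | l. Since lcm(a, c) | l, lcm(lcm(a, c), lcm(t, r)) | l.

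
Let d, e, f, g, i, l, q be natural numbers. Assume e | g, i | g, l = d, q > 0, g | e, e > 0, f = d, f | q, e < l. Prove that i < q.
From g | e and e | g, g = e. Since i | g, i | e. e > 0, so i ≤ e. Since l = d and e < l, e < d. From f = d and f | q, d | q. From q > 0, d ≤ q. Since e < d, e < q. i ≤ e, so i < q.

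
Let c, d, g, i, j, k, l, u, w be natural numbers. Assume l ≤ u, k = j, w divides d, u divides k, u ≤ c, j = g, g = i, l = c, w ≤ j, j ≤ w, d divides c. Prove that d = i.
From l = c and l ≤ u, c ≤ u. u ≤ c, so u = c. Since u divides k, c divides k. Since k = j, c divides j. From d divides c, d divides j. w ≤ j and j ≤ w, therefore w = j. Since w divides d, j divides d. Since d divides j, d = j. Since j = g, d = g. g = i, so d = i.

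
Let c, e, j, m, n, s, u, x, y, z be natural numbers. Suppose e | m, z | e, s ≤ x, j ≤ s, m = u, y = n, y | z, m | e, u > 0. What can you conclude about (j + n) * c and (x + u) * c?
(j + n) * c ≤ (x + u) * c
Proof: j ≤ s and s ≤ x, hence j ≤ x. Because e | m and m | e, e = m. m = u, so e = u. y | z and z | e, hence y | e. e = u, so y | u. u > 0, so y ≤ u. y = n, so n ≤ u. Since j ≤ x, j + n ≤ x + u. Then (j + n) * c ≤ (x + u) * c.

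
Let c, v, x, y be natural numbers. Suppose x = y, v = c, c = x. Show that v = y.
v = c and c = x, therefore v = x. Since x = y, v = y.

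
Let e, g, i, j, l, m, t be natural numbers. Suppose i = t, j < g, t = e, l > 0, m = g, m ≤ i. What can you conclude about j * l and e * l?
j * l < e * l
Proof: i = t and t = e, therefore i = e. From m = g and m ≤ i, g ≤ i. Since j < g, j < i. From i = e, j < e. l > 0, so j * l < e * l.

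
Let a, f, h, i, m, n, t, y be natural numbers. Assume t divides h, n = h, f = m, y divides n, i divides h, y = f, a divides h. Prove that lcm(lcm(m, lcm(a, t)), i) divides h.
y = f and f = m, hence y = m. Because n = h and y divides n, y divides h. y = m, so m divides h. a divides h and t divides h, thus lcm(a, t) divides h. m divides h, so lcm(m, lcm(a, t)) divides h. i divides h, so lcm(lcm(m, lcm(a, t)), i) divides h.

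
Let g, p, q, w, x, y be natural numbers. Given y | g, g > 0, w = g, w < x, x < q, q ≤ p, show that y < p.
From y | g and g > 0, y ≤ g. w = g and w < x, thus g < x. x < q, so g < q. q ≤ p, so g < p. y ≤ g, so y < p.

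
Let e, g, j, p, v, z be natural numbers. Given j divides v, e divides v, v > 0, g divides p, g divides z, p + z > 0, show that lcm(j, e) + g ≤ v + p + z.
j divides v and e divides v, so lcm(j, e) divides v. v > 0, so lcm(j, e) ≤ v. g divides p and g divides z, thus g divides p + z. Since p + z > 0, g ≤ p + z. From lcm(j, e) ≤ v, lcm(j, e) + g ≤ v + p + z.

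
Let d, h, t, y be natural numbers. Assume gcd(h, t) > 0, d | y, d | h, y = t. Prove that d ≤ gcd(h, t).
From y = t and d | y, d | t. d | h, so d | gcd(h, t). gcd(h, t) > 0, so d ≤ gcd(h, t).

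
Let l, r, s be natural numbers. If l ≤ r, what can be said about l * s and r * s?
l * s ≤ r * s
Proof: Since l ≤ r, by multiplying by a non-negative, l * s ≤ r * s.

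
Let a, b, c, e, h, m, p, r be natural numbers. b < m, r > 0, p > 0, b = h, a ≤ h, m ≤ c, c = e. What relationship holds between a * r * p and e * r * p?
a * r * p < e * r * p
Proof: Because b < m and m ≤ c, b < c. b = h, so h < c. Since c = e, h < e. Since a ≤ h, a < e. Since r > 0, a * r < e * r. p > 0, so a * r * p < e * r * p.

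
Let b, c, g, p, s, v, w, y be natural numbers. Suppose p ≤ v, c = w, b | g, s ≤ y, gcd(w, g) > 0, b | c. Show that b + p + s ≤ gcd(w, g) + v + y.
c = w and b | c, thus b | w. b | g, so b | gcd(w, g). Since gcd(w, g) > 0, b ≤ gcd(w, g). Because p ≤ v and s ≤ y, p + s ≤ v + y. b ≤ gcd(w, g), so b + p + s ≤ gcd(w, g) + v + y.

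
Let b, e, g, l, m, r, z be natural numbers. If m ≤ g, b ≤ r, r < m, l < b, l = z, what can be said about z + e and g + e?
z + e < g + e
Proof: From l < b and b ≤ r, l < r. From r < m and m ≤ g, r < g. Since l < r, l < g. l = z, so z < g. Then z + e < g + e.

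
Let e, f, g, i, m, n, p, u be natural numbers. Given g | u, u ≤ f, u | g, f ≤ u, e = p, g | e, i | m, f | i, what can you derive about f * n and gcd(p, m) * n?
f * n | gcd(p, m) * n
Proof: Because g | u and u | g, g = u. Because u ≤ f and f ≤ u, u = f. g = u, so g = f. Since g | e, f | e. Since e = p, f | p. f | i and i | m, so f | m. Since f | p, f | gcd(p, m). Then f * n | gcd(p, m) * n.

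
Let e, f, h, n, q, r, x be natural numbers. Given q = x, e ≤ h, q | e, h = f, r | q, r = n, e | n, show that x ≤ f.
r = n and r | q, thus n | q. Since e | n, e | q. Since q | e, e = q. Since q = x, e = x. h = f and e ≤ h, so e ≤ f. Since e = x, x ≤ f.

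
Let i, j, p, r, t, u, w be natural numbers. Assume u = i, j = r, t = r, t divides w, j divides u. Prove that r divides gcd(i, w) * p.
u = i and j divides u, so j divides i. Since j = r, r divides i. t = r and t divides w, hence r divides w. Because r divides i, r divides gcd(i, w). Then r divides gcd(i, w) * p.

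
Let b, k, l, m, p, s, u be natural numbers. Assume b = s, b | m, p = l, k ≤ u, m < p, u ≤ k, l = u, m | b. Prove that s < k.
Because p = l and l = u, p = u. Since u ≤ k and k ≤ u, u = k. Since p = u, p = k. From m | b and b | m, m = b. From b = s, m = s. m < p, so s < p. p = k, so s < k.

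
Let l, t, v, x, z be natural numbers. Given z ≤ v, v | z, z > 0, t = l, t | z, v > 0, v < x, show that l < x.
Since v | z and z > 0, v ≤ z. z ≤ v, so z = v. From t = l and t | z, l | z. Since z = v, l | v. From v > 0, l ≤ v. v < x, so l < x.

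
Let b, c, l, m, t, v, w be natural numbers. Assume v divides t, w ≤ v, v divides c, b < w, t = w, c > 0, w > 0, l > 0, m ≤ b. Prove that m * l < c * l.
m ≤ b and b < w, thus m < w. t = w and v divides t, hence v divides w. From w > 0, v ≤ w. w ≤ v, so v = w. Since v divides c, w divides c. c > 0, so w ≤ c. Since m < w, m < c. Using l > 0, by multiplying by a positive, m * l < c * l.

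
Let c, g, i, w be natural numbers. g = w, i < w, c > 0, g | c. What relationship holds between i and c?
i < c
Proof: Because g = w and g | c, w | c. Since c > 0, w ≤ c. i < w, so i < c.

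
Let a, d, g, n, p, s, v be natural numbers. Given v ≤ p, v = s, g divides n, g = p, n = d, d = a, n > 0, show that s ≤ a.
v = s and v ≤ p, hence s ≤ p. n = d and d = a, therefore n = a. g divides n and n > 0, hence g ≤ n. g = p, so p ≤ n. Since n = a, p ≤ a. From s ≤ p, s ≤ a.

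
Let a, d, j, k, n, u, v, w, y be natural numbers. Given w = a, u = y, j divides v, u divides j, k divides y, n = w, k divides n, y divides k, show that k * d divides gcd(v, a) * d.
y divides k and k divides y, so y = k. Because u divides j and j divides v, u divides v. From u = y, y divides v. Since y = k, k divides v. From n = w and k divides n, k divides w. w = a, so k divides a. Since k divides v, k divides gcd(v, a). Then k * d divides gcd(v, a) * d.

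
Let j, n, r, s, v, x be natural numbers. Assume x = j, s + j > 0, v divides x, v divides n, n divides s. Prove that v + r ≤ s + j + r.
v divides n and n divides s, so v divides s. x = j and v divides x, thus v divides j. Because v divides s, v divides s + j. Since s + j > 0, v ≤ s + j. Then v + r ≤ s + j + r.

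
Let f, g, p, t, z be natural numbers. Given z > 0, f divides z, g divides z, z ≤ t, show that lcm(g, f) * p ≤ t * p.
Since g divides z and f divides z, lcm(g, f) divides z. z > 0, so lcm(g, f) ≤ z. z ≤ t, so lcm(g, f) ≤ t. By multiplying by a non-negative, lcm(g, f) * p ≤ t * p.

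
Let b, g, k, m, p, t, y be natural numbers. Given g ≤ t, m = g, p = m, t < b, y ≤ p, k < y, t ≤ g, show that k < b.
Since p = m and m = g, p = g. g ≤ t and t ≤ g, hence g = t. p = g, so p = t. k < y and y ≤ p, so k < p. p = t, so k < t. t < b, so k < b.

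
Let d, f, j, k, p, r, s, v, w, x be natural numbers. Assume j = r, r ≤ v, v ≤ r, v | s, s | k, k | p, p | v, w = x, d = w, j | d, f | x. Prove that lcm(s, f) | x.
r ≤ v and v ≤ r, thus r = v. j = r, so j = v. Because s | k and k | p, s | p. p | v, so s | v. v | s, so v = s. j = v, so j = s. d = w and j | d, thus j | w. Since w = x, j | x. j = s, so s | x. Since f | x, lcm(s, f) | x.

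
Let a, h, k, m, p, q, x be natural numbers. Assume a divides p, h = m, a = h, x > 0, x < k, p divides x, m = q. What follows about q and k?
q < k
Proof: a = h and h = m, thus a = m. Because a divides p and p divides x, a divides x. Since a = m, m divides x. x > 0, so m ≤ x. m = q, so q ≤ x. Since x < k, q < k.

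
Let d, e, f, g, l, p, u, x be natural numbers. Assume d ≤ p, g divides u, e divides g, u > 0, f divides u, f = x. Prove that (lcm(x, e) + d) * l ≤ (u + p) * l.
f = x and f divides u, hence x divides u. e divides g and g divides u, hence e divides u. From x divides u, lcm(x, e) divides u. Because u > 0, lcm(x, e) ≤ u. Since d ≤ p, lcm(x, e) + d ≤ u + p. By multiplying by a non-negative, (lcm(x, e) + d) * l ≤ (u + p) * l.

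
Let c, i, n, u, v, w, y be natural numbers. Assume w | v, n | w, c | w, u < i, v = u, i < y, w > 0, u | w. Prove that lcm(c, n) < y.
v = u and w | v, hence w | u. Since u | w, w = u. Because c | w and n | w, lcm(c, n) | w. w > 0, so lcm(c, n) ≤ w. Because w = u, lcm(c, n) ≤ u. From u < i and i < y, u < y. Since lcm(c, n) ≤ u, lcm(c, n) < y.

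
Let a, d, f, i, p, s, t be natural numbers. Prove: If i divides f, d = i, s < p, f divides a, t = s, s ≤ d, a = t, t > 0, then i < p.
Since d = i and s ≤ d, s ≤ i. a = t and f divides a, hence f divides t. i divides f, so i divides t. Since t > 0, i ≤ t. t = s, so i ≤ s. Since s ≤ i, s = i. s < p, so i < p.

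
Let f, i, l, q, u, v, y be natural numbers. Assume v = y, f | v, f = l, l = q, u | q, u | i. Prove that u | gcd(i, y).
Since f = l and f | v, l | v. l = q, so q | v. Since v = y, q | y. Since u | q, u | y. u | i, so u | gcd(i, y).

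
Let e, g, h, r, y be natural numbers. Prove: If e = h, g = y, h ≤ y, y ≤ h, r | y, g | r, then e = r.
From h ≤ y and y ≤ h, h = y. Since e = h, e = y. g = y and g | r, thus y | r. r | y, so y = r. e = y, so e = r.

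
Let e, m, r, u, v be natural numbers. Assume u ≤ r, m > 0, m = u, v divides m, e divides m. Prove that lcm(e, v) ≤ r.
Since e divides m and v divides m, lcm(e, v) divides m. m > 0, so lcm(e, v) ≤ m. Since m = u, lcm(e, v) ≤ u. u ≤ r, so lcm(e, v) ≤ r.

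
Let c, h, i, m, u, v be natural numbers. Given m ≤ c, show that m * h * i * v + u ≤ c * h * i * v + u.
m ≤ c, hence m * h ≤ c * h. Then m * h * i ≤ c * h * i. Then m * h * i * v ≤ c * h * i * v. Then m * h * i * v + u ≤ c * h * i * v + u.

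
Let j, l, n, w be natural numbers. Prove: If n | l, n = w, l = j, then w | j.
Because l = j and n | l, n | j. n = w, so w | j.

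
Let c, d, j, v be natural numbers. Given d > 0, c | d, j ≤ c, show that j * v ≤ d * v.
From c | d and d > 0, c ≤ d. Since j ≤ c, j ≤ d. Then j * v ≤ d * v.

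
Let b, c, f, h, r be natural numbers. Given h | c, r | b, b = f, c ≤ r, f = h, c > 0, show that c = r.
b = f and f = h, so b = h. Since r | b, r | h. h | c, so r | c. Since c > 0, r ≤ c. Since c ≤ r, r = c. Then c = r.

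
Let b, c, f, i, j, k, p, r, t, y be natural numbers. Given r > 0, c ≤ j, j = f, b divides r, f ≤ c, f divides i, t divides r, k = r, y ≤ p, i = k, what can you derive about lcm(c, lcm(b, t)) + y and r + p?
lcm(c, lcm(b, t)) + y ≤ r + p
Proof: j = f and c ≤ j, so c ≤ f. Because f ≤ c, f = c. From i = k and f divides i, f divides k. Since k = r, f divides r. f = c, so c divides r. b divides r and t divides r, therefore lcm(b, t) divides r. c divides r, so lcm(c, lcm(b, t)) divides r. r > 0, so lcm(c, lcm(b, t)) ≤ r. y ≤ p, so lcm(c, lcm(b, t)) + y ≤ r + p.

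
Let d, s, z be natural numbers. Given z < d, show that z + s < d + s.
Because z < d, by adding to both sides, z + s < d + s.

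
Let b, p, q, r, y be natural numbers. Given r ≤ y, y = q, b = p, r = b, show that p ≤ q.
Because r = b and r ≤ y, b ≤ y. Since b = p, p ≤ y. Since y = q, p ≤ q.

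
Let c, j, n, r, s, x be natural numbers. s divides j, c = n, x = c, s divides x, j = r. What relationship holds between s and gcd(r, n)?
s divides gcd(r, n)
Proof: j = r and s divides j, so s divides r. x = c and c = n, so x = n. s divides x, so s divides n. s divides r, so s divides gcd(r, n).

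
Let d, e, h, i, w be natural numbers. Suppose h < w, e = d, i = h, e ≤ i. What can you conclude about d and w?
d < w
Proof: i = h and e ≤ i, hence e ≤ h. Since e = d, d ≤ h. h < w, so d < w.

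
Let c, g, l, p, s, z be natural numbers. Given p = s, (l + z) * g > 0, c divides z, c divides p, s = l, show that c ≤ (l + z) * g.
p = s and c divides p, thus c divides s. Since s = l, c divides l. c divides z, so c divides l + z. Then c divides (l + z) * g. Since (l + z) * g > 0, c ≤ (l + z) * g.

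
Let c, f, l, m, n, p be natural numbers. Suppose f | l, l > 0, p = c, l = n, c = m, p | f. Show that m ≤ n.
Because p = c and p | f, c | f. Since f | l, c | l. Since l > 0, c ≤ l. Since c = m, m ≤ l. l = n, so m ≤ n.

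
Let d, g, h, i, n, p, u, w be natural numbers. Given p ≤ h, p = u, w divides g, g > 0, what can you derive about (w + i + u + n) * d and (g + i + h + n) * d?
(w + i + u + n) * d ≤ (g + i + h + n) * d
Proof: w divides g and g > 0, so w ≤ g. Then w + i ≤ g + i. p = u and p ≤ h, so u ≤ h. From w + i ≤ g + i, w + i + u ≤ g + i + h. Then w + i + u + n ≤ g + i + h + n. By multiplying by a non-negative, (w + i + u + n) * d ≤ (g + i + h + n) * d.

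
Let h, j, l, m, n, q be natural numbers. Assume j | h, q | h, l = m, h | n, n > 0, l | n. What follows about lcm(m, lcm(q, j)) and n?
lcm(m, lcm(q, j)) ≤ n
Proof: l = m and l | n, so m | n. q | h and j | h, thus lcm(q, j) | h. Since h | n, lcm(q, j) | n. m | n, so lcm(m, lcm(q, j)) | n. Because n > 0, lcm(m, lcm(q, j)) ≤ n.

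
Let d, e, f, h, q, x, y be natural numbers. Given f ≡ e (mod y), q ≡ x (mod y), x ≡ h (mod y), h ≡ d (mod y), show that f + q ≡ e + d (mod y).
Because q ≡ x (mod y) and x ≡ h (mod y), q ≡ h (mod y). Since h ≡ d (mod y), q ≡ d (mod y). Because f ≡ e (mod y), f + q ≡ e + d (mod y).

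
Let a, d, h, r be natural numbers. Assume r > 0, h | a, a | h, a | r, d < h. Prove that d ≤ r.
h | a and a | h, hence h = a. d < h, so d < a. a | r and r > 0, hence a ≤ r. Since d < a, d < r. Then d ≤ r.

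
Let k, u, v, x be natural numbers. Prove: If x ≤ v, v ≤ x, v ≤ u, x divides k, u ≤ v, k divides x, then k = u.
From k divides x and x divides k, k = x. Since x ≤ v and v ≤ x, x = v. Since k = x, k = v. v ≤ u and u ≤ v, hence v = u. Since k = v, k = u.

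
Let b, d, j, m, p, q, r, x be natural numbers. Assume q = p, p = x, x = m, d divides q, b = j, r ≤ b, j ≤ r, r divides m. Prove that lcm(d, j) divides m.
q = p and p = x, thus q = x. Since x = m, q = m. d divides q, so d divides m. b = j and r ≤ b, thus r ≤ j. j ≤ r, so r = j. Because r divides m, j divides m. From d divides m, lcm(d, j) divides m.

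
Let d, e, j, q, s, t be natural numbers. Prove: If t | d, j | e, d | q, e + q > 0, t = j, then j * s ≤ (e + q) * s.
Since t = j and t | d, j | d. Because d | q, j | q. Since j | e, j | e + q. e + q > 0, so j ≤ e + q. Then j * s ≤ (e + q) * s.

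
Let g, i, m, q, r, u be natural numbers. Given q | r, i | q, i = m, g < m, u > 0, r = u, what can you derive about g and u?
g < u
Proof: i = m and i | q, thus m | q. r = u and q | r, therefore q | u. Since m | q, m | u. From u > 0, m ≤ u. Since g < m, g < u.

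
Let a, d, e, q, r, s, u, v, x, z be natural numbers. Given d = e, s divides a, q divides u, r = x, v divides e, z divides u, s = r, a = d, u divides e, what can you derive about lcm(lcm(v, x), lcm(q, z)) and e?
lcm(lcm(v, x), lcm(q, z)) divides e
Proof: Since a = d and s divides a, s divides d. s = r, so r divides d. Because d = e, r divides e. r = x, so x divides e. Since v divides e, lcm(v, x) divides e. q divides u and z divides u, so lcm(q, z) divides u. Since u divides e, lcm(q, z) divides e. Since lcm(v, x) divides e, lcm(lcm(v, x), lcm(q, z)) divides e.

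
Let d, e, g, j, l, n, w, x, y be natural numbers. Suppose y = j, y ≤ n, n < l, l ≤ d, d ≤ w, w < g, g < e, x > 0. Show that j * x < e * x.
y = j and y ≤ n, hence j ≤ n. Because n < l and l ≤ d, n < d. j ≤ n, so j < d. Because d ≤ w and w < g, d < g. g < e, so d < e. j < d, so j < e. Because x > 0, j * x < e * x.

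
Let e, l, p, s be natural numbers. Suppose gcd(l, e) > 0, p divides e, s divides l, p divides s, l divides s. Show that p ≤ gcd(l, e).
s divides l and l divides s, therefore s = l. Since p divides s, p divides l. Since p divides e, p divides gcd(l, e). Since gcd(l, e) > 0, p ≤ gcd(l, e).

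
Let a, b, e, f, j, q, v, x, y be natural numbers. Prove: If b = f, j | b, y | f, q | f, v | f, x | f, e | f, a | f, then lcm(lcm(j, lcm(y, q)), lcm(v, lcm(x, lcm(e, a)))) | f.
b = f and j | b, hence j | f. Because y | f and q | f, lcm(y, q) | f. j | f, so lcm(j, lcm(y, q)) | f. e | f and a | f, hence lcm(e, a) | f. x | f, so lcm(x, lcm(e, a)) | f. v | f, so lcm(v, lcm(x, lcm(e, a))) | f. Since lcm(j, lcm(y, q)) | f, lcm(lcm(j, lcm(y, q)), lcm(v, lcm(x, lcm(e, a)))) | f.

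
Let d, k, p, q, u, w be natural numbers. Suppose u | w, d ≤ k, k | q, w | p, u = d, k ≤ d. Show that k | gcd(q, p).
d ≤ k and k ≤ d, therefore d = k. u | w and w | p, hence u | p. Since u = d, d | p. d = k, so k | p. Since k | q, k | gcd(q, p).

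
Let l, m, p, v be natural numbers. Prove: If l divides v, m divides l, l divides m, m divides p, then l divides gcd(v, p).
m divides l and l divides m, so m = l. Since m divides p, l divides p. l divides v, so l divides gcd(v, p).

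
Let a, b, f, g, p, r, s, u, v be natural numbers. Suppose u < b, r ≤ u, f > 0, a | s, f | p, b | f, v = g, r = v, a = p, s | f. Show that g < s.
Since a = p and a | s, p | s. Since f | p, f | s. Since s | f, f = s. Since r = v and v = g, r = g. r ≤ u and u < b, thus r < b. r = g, so g < b. b | f and f > 0, so b ≤ f. Since g < b, g < f. Since f = s, g < s.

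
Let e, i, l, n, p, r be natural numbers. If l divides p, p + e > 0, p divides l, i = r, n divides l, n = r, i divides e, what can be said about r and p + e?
r ≤ p + e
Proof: l divides p and p divides l, therefore l = p. n = r and n divides l, thus r divides l. l = p, so r divides p. i = r and i divides e, hence r divides e. r divides p, so r divides p + e. p + e > 0, so r ≤ p + e.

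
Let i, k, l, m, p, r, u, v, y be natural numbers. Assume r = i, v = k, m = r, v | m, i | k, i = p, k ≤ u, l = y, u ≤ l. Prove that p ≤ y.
m = r and v | m, so v | r. v = k, so k | r. Since r = i, k | i. Since i | k, k = i. i = p, so k = p. From k ≤ u, p ≤ u. Since l = y and u ≤ l, u ≤ y. p ≤ u, so p ≤ y.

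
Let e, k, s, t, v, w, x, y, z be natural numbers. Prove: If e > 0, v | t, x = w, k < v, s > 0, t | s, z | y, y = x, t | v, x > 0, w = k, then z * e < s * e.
x = w and w = k, hence x = k. Because y = x and z | y, z | x. x > 0, so z ≤ x. Since x = k, z ≤ k. v | t and t | v, thus v = t. k < v, so k < t. z ≤ k, so z < t. t | s and s > 0, hence t ≤ s. Since z < t, z < s. e > 0, so z * e < s * e.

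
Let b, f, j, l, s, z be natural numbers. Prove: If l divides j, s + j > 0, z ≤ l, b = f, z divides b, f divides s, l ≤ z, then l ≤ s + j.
Since z ≤ l and l ≤ z, z = l. b = f and z divides b, hence z divides f. f divides s, so z divides s. z = l, so l divides s. l divides j, so l divides s + j. Since s + j > 0, l ≤ s + j.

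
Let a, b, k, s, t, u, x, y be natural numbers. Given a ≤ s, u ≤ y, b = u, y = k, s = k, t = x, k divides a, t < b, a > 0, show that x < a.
k divides a and a > 0, therefore k ≤ a. Since s = k and a ≤ s, a ≤ k. k ≤ a, so k = a. y = k, so y = a. b = u and t < b, therefore t < u. Because t = x, x < u. u ≤ y, so x < y. y = a, so x < a.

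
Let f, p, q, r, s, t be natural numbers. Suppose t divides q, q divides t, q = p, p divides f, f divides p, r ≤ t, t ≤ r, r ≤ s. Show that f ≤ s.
From t divides q and q divides t, t = q. q = p, so t = p. p divides f and f divides p, therefore p = f. t = p, so t = f. r ≤ t and t ≤ r, therefore r = t. r ≤ s, so t ≤ s. Since t = f, f ≤ s.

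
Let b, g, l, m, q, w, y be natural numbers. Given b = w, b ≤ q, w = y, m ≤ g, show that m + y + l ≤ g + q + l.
Since b = w and b ≤ q, w ≤ q. w = y, so y ≤ q. Then y + l ≤ q + l. Since m ≤ g, m + y + l ≤ g + q + l.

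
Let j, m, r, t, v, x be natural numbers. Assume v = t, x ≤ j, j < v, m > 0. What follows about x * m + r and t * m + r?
x * m + r < t * m + r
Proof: x ≤ j and j < v, thus x < v. Because v = t, x < t. Since m > 0, x * m < t * m. Then x * m + r < t * m + r.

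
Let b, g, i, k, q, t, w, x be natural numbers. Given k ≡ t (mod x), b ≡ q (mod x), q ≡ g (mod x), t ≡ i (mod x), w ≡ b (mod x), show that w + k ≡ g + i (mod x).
w ≡ b (mod x) and b ≡ q (mod x), thus w ≡ q (mod x). Since q ≡ g (mod x), w ≡ g (mod x). Because k ≡ t (mod x) and t ≡ i (mod x), k ≡ i (mod x). Since w ≡ g (mod x), by adding congruences, w + k ≡ g + i (mod x).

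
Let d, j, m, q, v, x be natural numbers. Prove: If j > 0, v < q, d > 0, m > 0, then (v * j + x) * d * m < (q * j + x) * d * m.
v < q and j > 0, thus v * j < q * j. Then v * j + x < q * j + x. d > 0, so (v * j + x) * d < (q * j + x) * d. m > 0, so (v * j + x) * d * m < (q * j + x) * d * m.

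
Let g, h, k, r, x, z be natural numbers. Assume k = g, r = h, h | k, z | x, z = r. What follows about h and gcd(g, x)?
h | gcd(g, x)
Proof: Because k = g and h | k, h | g. z = r and r = h, so z = h. z | x, so h | x. Since h | g, h | gcd(g, x).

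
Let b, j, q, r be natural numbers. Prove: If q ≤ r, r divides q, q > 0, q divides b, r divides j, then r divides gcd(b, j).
r divides q and q > 0, hence r ≤ q. q ≤ r, so q = r. q divides b, so r divides b. Because r divides j, r divides gcd(b, j).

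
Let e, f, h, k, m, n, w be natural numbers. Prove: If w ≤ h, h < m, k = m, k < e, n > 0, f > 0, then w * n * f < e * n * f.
w ≤ h and h < m, therefore w < m. From k = m and k < e, m < e. From w < m, w < e. Combining with n > 0, by multiplying by a positive, w * n < e * n. Combined with f > 0, by multiplying by a positive, w * n * f < e * n * f.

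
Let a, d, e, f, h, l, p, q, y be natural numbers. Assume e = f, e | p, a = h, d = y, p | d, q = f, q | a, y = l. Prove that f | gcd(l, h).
Since d = y and y = l, d = l. Since e | p and p | d, e | d. e = f, so f | d. Since d = l, f | l. q = f and q | a, so f | a. a = h, so f | h. f | l, so f | gcd(l, h).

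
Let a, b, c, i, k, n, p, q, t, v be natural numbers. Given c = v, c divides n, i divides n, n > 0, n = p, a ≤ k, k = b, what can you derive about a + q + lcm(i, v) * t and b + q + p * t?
a + q + lcm(i, v) * t ≤ b + q + p * t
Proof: k = b and a ≤ k, so a ≤ b. Then a + q ≤ b + q. Because c = v and c divides n, v divides n. Since i divides n, lcm(i, v) divides n. Because n > 0, lcm(i, v) ≤ n. n = p, so lcm(i, v) ≤ p. By multiplying by a non-negative, lcm(i, v) * t ≤ p * t. a + q ≤ b + q, so a + q + lcm(i, v) * t ≤ b + q + p * t.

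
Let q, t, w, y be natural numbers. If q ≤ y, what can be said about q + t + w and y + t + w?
q + t + w ≤ y + t + w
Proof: q ≤ y, so q + t ≤ y + t. Then q + t + w ≤ y + t + w.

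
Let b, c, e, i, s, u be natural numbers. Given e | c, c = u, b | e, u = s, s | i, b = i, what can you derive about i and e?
i = e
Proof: Because b = i and b | e, i | e. Since c = u and u = s, c = s. Since e | c, e | s. s | i, so e | i. Since i | e, i = e.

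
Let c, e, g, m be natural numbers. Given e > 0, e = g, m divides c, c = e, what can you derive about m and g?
m ≤ g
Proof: c = e and m divides c, thus m divides e. From e > 0, m ≤ e. Since e = g, m ≤ g.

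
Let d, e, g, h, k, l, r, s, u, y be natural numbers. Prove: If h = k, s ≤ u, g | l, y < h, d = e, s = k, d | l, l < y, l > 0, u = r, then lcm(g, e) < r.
Because d = e and d | l, e | l. g | l, so lcm(g, e) | l. Since l > 0, lcm(g, e) ≤ l. l < y and y < h, so l < h. h = k, so l < k. u = r and s ≤ u, hence s ≤ r. Since s = k, k ≤ r. Since l < k, l < r. Since lcm(g, e) ≤ l, lcm(g, e) < r.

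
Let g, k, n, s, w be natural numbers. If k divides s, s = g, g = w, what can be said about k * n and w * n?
k * n divides w * n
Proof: Since s = g and g = w, s = w. Because k divides s, k divides w. Then k * n divides w * n.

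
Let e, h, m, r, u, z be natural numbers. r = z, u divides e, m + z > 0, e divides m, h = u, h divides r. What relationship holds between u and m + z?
u ≤ m + z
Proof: u divides e and e divides m, therefore u divides m. r = z and h divides r, so h divides z. Since h = u, u divides z. u divides m, so u divides m + z. Since m + z > 0, u ≤ m + z.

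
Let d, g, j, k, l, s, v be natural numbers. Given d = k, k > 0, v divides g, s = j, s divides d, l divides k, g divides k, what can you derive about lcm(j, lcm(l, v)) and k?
lcm(j, lcm(l, v)) ≤ k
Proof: d = k and s divides d, therefore s divides k. From s = j, j divides k. v divides g and g divides k, so v divides k. Since l divides k, lcm(l, v) divides k. Since j divides k, lcm(j, lcm(l, v)) divides k. Because k > 0, lcm(j, lcm(l, v)) ≤ k.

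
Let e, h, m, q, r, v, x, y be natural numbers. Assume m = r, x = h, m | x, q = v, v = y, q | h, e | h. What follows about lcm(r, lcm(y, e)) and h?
lcm(r, lcm(y, e)) | h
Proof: x = h and m | x, thus m | h. m = r, so r | h. q = v and v = y, so q = y. q | h, so y | h. Since e | h, lcm(y, e) | h. Since r | h, lcm(r, lcm(y, e)) | h.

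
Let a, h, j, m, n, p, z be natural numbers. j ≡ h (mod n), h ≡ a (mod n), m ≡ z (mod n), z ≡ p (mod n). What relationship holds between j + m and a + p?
j + m ≡ a + p (mod n)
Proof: Since j ≡ h (mod n) and h ≡ a (mod n), j ≡ a (mod n). From m ≡ z (mod n) and z ≡ p (mod n), m ≡ p (mod n). Since j ≡ a (mod n), by adding congruences, j + m ≡ a + p (mod n).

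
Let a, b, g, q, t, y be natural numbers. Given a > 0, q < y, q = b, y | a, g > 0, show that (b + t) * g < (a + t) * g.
Since q = b and q < y, b < y. Because y | a and a > 0, y ≤ a. b < y, so b < a. Then b + t < a + t. g > 0, so (b + t) * g < (a + t) * g.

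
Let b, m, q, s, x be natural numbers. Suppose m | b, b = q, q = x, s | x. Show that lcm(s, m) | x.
b = q and q = x, thus b = x. m | b, so m | x. Since s | x, lcm(s, m) | x.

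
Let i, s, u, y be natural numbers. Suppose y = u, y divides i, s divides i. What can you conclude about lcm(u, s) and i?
lcm(u, s) divides i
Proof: y = u and y divides i, so u divides i. s divides i, so lcm(u, s) divides i.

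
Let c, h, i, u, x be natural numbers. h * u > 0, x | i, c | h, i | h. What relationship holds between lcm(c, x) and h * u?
lcm(c, x) ≤ h * u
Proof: Because x | i and i | h, x | h. c | h, so lcm(c, x) | h. Then lcm(c, x) | h * u. h * u > 0, so lcm(c, x) ≤ h * u.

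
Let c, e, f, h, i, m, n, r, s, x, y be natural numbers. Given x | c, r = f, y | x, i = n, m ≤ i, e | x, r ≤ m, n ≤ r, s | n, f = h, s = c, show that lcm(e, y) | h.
e | x and y | x, therefore lcm(e, y) | x. x | c, so lcm(e, y) | c. r = f and f = h, therefore r = h. Since r ≤ m and m ≤ i, r ≤ i. Since i = n, r ≤ n. Since n ≤ r, n = r. Since s = c and s | n, c | n. Because n = r, c | r. r = h, so c | h. lcm(e, y) | c, so lcm(e, y) | h.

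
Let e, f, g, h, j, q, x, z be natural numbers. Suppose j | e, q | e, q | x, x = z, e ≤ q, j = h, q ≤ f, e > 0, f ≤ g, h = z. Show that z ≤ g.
From x = z and q | x, q | z. q | e and e > 0, thus q ≤ e. e ≤ q, so e = q. Because j | e, j | q. Since j = h, h | q. h = z, so z | q. From q | z, q = z. Since q ≤ f and f ≤ g, q ≤ g. q = z, so z ≤ g.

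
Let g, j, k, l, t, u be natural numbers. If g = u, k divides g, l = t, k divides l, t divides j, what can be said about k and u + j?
k divides u + j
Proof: g = u and k divides g, hence k divides u. l = t and k divides l, hence k divides t. Since t divides j, k divides j. Because k divides u, k divides u + j.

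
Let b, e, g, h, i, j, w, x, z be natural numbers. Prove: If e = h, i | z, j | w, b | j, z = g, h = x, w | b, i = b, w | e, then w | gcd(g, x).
From b | j and j | w, b | w. Since w | b, b = w. Since i = b, i = w. z = g and i | z, therefore i | g. i = w, so w | g. Because e = h and h = x, e = x. w | e, so w | x. Since w | g, w | gcd(g, x).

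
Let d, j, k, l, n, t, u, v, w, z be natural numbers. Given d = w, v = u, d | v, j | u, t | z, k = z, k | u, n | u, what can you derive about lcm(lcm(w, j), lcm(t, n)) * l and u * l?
lcm(lcm(w, j), lcm(t, n)) * l | u * l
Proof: Since v = u and d | v, d | u. d = w, so w | u. Because j | u, lcm(w, j) | u. From k = z and k | u, z | u. Since t | z, t | u. n | u, so lcm(t, n) | u. Since lcm(w, j) | u, lcm(lcm(w, j), lcm(t, n)) | u. Then lcm(lcm(w, j), lcm(t, n)) * l | u * l.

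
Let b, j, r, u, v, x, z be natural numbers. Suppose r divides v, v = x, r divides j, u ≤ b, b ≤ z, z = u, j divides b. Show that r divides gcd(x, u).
Because v = x and r divides v, r divides x. Since z = u and b ≤ z, b ≤ u. From u ≤ b, b = u. r divides j and j divides b, so r divides b. Because b = u, r divides u. Since r divides x, r divides gcd(x, u).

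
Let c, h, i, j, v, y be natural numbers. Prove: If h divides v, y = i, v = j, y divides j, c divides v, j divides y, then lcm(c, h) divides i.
Since j divides y and y divides j, j = y. From v = j, v = y. y = i, so v = i. c divides v and h divides v, so lcm(c, h) divides v. Since v = i, lcm(c, h) divides i.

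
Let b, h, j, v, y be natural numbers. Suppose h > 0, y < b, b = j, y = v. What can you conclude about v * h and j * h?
v * h < j * h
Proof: Since b = j and y < b, y < j. y = v, so v < j. From h > 0, v * h < j * h.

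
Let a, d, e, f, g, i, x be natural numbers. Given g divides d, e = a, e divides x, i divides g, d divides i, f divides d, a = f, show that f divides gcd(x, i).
e = a and a = f, hence e = f. Since e divides x, f divides x. Since i divides g and g divides d, i divides d. d divides i, so d = i. Since f divides d, f divides i. Since f divides x, f divides gcd(x, i).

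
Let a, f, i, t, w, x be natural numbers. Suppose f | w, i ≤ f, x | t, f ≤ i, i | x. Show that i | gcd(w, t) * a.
Since f ≤ i and i ≤ f, f = i. From f | w, i | w. Because i | x and x | t, i | t. i | w, so i | gcd(w, t). Then i | gcd(w, t) * a.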